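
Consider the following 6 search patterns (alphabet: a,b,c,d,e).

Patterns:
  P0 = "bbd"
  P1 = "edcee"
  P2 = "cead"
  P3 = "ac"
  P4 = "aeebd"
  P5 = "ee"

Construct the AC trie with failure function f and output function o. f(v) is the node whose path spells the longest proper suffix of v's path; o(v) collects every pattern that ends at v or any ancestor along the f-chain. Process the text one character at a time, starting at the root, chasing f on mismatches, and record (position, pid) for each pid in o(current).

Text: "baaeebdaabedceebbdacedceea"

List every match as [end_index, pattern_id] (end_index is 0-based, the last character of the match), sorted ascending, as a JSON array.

Construct AC machine:
Trie nodes:
  0='ε' goto a→13 b→1 c→9 e→4
  1='b' goto b→2
  2='bb' goto d→3
  3='bbd' goto ·  ←P0
  4='e' goto d→5 e→19
  5='ed' goto c→6
  6='edc' goto e→7
  7='edce' goto e→8
  8='edcee' goto ·  ←P1
  9='c' goto e→10
  10='ce' goto a→11
  11='cea' goto d→12
  12='cead' goto ·  ←P2
  13='a' goto c→14 e→15
  14='ac' goto ·  ←P3
  15='ae' goto e→16
  16='aee' goto b→17
  17='aeeb' goto d→18
  18='aeebd' goto ·  ←P4
  19='ee' goto ·  ←P5

Failure links (BFS by depth):
  n1('b'): parent n0 fail=0; on 'b' 0 → fail=0;  out ∅∪∅=∅
  n4('e'): parent n0 fail=0; on 'e' 0 → fail=0;  out ∅∪∅=∅
  n9('c'): parent n0 fail=0; on 'c' 0 → fail=0;  out ∅∪∅=∅
  n13('a'): parent n0 fail=0; on 'a' 0 → fail=0;  out ∅∪∅=∅
  n2('bb'): parent n1 fail=0; on 'b' 0 → fail=1;  out ∅∪∅=∅
  n5('ed'): parent n4 fail=0; on 'd' 0 → fail=0;  out ∅∪∅=∅
  n10('ce'): parent n9 fail=0; on 'e' 0 → fail=4;  out ∅∪∅=∅
  n14('ac'): parent n13 fail=0; on 'c' 0 → fail=9;  out {3}∪∅={3}
  n15('ae'): parent n13 fail=0; on 'e' 0 → fail=4;  out ∅∪∅=∅
  n19('ee'): parent n4 fail=0; on 'e' 0 → fail=4;  out {5}∪∅={5}
  n3('bbd'): parent n2 fail=1; on 'd' 1→0 → fail=0;  out {0}∪∅={0}
  n6('edc'): parent n5 fail=0; on 'c' 0 → fail=9;  out ∅∪∅=∅
  n11('cea'): parent n10 fail=4; on 'a' 4→0 → fail=13;  out ∅∪∅=∅
  n16('aee'): parent n15 fail=4; on 'e' 4 → fail=19;  out ∅∪{5}={5}
  n7('edce'): parent n6 fail=9; on 'e' 9 → fail=10;  out ∅∪∅=∅
  n12('cead'): parent n11 fail=13; on 'd' 13→0 → fail=0;  out {2}∪∅={2}
  n17('aeeb'): parent n16 fail=19; on 'b' 19→4→0 → fail=1;  out ∅∪∅=∅
  n8('edcee'): parent n7 fail=10; on 'e' 10→4 → fail=19;  out {1}∪{5}={1,5}
  n18('aeebd'): parent n17 fail=1; on 'd' 1→0 → fail=0;  out {4}∪∅={4}

Run:
i=0 'b': node 0→1
i=1 'a': node 1→13 (fail-walked)
i=2 'a': node 13→13 (fail-walked)
i=3 'e': node 13→15
i=4 'e': node 15→16  ** P5@[3:4]
i=5 'b': node 16→17
i=6 'd': node 17→18  ** P4@[2:6]
i=7 'a': node 18→13 (fail-walked)
i=8 'a': node 13→13 (fail-walked)
i=9 'b': node 13→1 (fail-walked)
i=10 'e': node 1→4 (fail-walked)
i=11 'd': node 4→5
i=12 'c': node 5→6
i=13 'e': node 6→7
i=14 'e': node 7→8  ** P1@[10:14],P5@[13:14]
i=15 'b': node 8→1 (fail-walked)
i=16 'b': node 1→2
i=17 'd': node 2→3  ** P0@[15:17]
i=18 'a': node 3→13 (fail-walked)
i=19 'c': node 13→14  ** P3@[18:19]
i=20 'e': node 14→10 (fail-walked)
i=21 'd': node 10→5 (fail-walked)
i=22 'c': node 5→6
i=23 'e': node 6→7
i=24 'e': node 7→8  ** P1@[20:24],P5@[23:24]
i=25 'a': node 8→13 (fail-walked)

Result: [[4,5],[6,4],[14,1],[14,5],[17,0],[19,3],[24,1],[24,5]]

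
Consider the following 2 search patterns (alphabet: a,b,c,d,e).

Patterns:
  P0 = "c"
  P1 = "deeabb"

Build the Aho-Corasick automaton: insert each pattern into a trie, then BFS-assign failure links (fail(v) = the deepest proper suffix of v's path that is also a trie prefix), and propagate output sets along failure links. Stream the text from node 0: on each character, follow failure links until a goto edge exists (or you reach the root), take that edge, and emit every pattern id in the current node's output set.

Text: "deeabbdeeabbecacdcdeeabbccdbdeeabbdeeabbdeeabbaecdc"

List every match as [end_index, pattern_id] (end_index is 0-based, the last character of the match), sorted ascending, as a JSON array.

Build:
Trie (insert patterns):
  n0 'ε': c→1 d→2
  n1 'c': ·  ←P0
  n2 'd': e→3
  n3 'de': e→4
  n4 'dee': a→5
  n5 'deea': b→6
  n6 'deeab': b→7
  n7 'deeabb': ·  ←P1

BFS fail/out derivation:
  n1('c'): parent n0 fail=0; on 'c' 0 → fail=0;  out {0}∪∅={0}
  n2('d'): parent n0 fail=0; on 'd' 0 → fail=0;  out ∅∪∅=∅
  n3('de'): parent n2 fail=0; on 'e' 0 → fail=0;  out ∅∪∅=∅
  n4('dee'): parent n3 fail=0; on 'e' 0 → fail=0;  out ∅∪∅=∅
  n5('deea'): parent n4 fail=0; on 'a' 0 → fail=0;  out ∅∪∅=∅
  n6('deeab'): parent n5 fail=0; on 'b' 0 → fail=0;  out ∅∪∅=∅
  n7('deeabb'): parent n6 fail=0; on 'b' 0 → fail=0;  out {1}∪∅={1}

Text stream:
[0] read 'd'  n0⇒n2
[1] read 'e'  n2⇒n3
[2] read 'e'  n3⇒n4
[3] read 'a'  n4⇒n5
[4] read 'b'  n5⇒n6
[5] read 'b'  n6⇒n7  emit P1@[0:5]
[6] read 'd'  n7⇒n2 (via fail)
[7] read 'e'  n2⇒n3
[8] read 'e'  n3⇒n4
[9] read 'a'  n4⇒n5
[10] read 'b'  n5⇒n6
[11] read 'b'  n6⇒n7  emit P1@[6:11]
[12] read 'e'  n7⇒n0 (via fail)
[13] read 'c'  n0⇒n1  emit P0@[13:13]
[14] read 'a'  n1⇒n0 (via fail)
[15] read 'c'  n0⇒n1  emit P0@[15:15]
[16] read 'd'  n1⇒n2 (via fail)
[17] read 'c'  n2⇒n1 (via fail)  emit P0@[17:17]
[18] read 'd'  n1⇒n2 (via fail)
[19] read 'e'  n2⇒n3
[20] read 'e'  n3⇒n4
[21] read 'a'  n4⇒n5
[22] read 'b'  n5⇒n6
[23] read 'b'  n6⇒n7  emit P1@[18:23]
[24] read 'c'  n7⇒n1 (via fail)  emit P0@[24:24]
[25] read 'c'  n1⇒n1 (via fail)  emit P0@[25:25]
[26] read 'd'  n1⇒n2 (via fail)
[27] read 'b'  n2⇒n0 (via fail)
[28] read 'd'  n0⇒n2
[29] read 'e'  n2⇒n3
[30] read 'e'  n3⇒n4
[31] read 'a'  n4⇒n5
[32] read 'b'  n5⇒n6
[33] read 'b'  n6⇒n7  emit P1@[28:33]
[34] read 'd'  n7⇒n2 (via fail)
[35] read 'e'  n2⇒n3
[36] read 'e'  n3⇒n4
[37] read 'a'  n4⇒n5
[38] read 'b'  n5⇒n6
[39] read 'b'  n6⇒n7  emit P1@[34:39]
[40] read 'd'  n7⇒n2 (via fail)
[41] read 'e'  n2⇒n3
[42] read 'e'  n3⇒n4
[43] read 'a'  n4⇒n5
[44] read 'b'  n5⇒n6
[45] read 'b'  n6⇒n7  emit P1@[40:45]
[46] read 'a'  n7⇒n0 (via fail)
[47] read 'e'  n0⇒n0
[48] read 'c'  n0⇒n1  emit P0@[48:48]
[49] read 'd'  n1⇒n2 (via fail)
[50] read 'c'  n2⇒n1 (via fail)  emit P0@[50:50]

Matches: [[5,1],[11,1],[13,0],[15,0],[17,0],[23,1],[24,0],[25,0],[33,1],[39,1],[45,1],[48,0],[50,0]]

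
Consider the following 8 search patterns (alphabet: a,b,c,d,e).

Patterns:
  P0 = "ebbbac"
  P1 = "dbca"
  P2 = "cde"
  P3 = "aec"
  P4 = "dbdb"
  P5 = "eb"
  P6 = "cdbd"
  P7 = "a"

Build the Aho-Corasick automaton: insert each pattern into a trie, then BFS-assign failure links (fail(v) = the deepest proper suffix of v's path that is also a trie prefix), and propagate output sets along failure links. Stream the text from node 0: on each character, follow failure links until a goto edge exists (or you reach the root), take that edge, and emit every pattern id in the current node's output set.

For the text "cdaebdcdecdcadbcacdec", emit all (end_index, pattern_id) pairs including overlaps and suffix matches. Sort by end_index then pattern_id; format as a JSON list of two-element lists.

Build automaton:
Trie nodes:
  n0 'ε': a→14 c→11 d→7 e→1
  n1 'e': b→2
  n2 'eb': b→3  [P5 ends]
  n3 'ebb': b→4
  n4 'ebbb': a→5
  n5 'ebbba': c→6
  n6 'ebbbac': ·  [P0 ends]
  n7 'd': b→8
  n8 'db': c→9 d→17
  n9 'dbc': a→10
  n10 'dbca': ·  [P1 ends]
  n11 'c': d→12
  n12 'cd': b→19 e→13
  n13 'cde': ·  [P2 ends]
  n14 'a': e→15  [P7 ends]
  n15 'ae': c→16
  n16 'aec': ·  [P3 ends]
  n17 'dbd': b→18
  n18 'dbdb': ·  [P4 ends]
  n19 'cdb': d→20
  n20 'cdbd': ·  [P6 ends]

Failure links (BFS by depth):
  n1('e'): parent n0 fail=0; on 'e' 0 → fail=0;  out ∅∪∅=∅
  n7('d'): parent n0 fail=0; on 'd' 0 → fail=0;  out ∅∪∅=∅
  n11('c'): parent n0 fail=0; on 'c' 0 → fail=0;  out ∅∪∅=∅
  n14('a'): parent n0 fail=0; on 'a' 0 → fail=0;  out {7}∪∅={7}
  n2('eb'): parent n1 fail=0; on 'b' 0 → fail=0;  out {5}∪∅={5}
  n8('db'): parent n7 fail=0; on 'b' 0 → fail=0;  out ∅∪∅=∅
  n12('cd'): parent n11 fail=0; on 'd' 0 → fail=7;  out ∅∪∅=∅
  n15('ae'): parent n14 fail=0; on 'e' 0 → fail=1;  out ∅∪∅=∅
  n3('ebb'): parent n2 fail=0; on 'b' 0 → fail=0;  out ∅∪∅=∅
  n9('dbc'): parent n8 fail=0; on 'c' 0 → fail=11;  out ∅∪∅=∅
  n13('cde'): parent n12 fail=7; on 'e' 7→0 → fail=1;  out {2}∪∅={2}
  n16('aec'): parent n15 fail=1; on 'c' 1→0 → fail=11;  out {3}∪∅={3}
  n17('dbd'): parent n8 fail=0; on 'd' 0 → fail=7;  out ∅∪∅=∅
  n19('cdb'): parent n12 fail=7; on 'b' 7 → fail=8;  out ∅∪∅=∅
  n4('ebbb'): parent n3 fail=0; on 'b' 0 → fail=0;  out ∅∪∅=∅
  n10('dbca'): parent n9 fail=11; on 'a' 11→0 → fail=14;  out {1}∪{7}={1,7}
  n18('dbdb'): parent n17 fail=7; on 'b' 7 → fail=8;  out {4}∪∅={4}
  n20('cdbd'): parent n19 fail=8; on 'd' 8 → fail=17;  out {6}∪∅={6}
  n5('ebbba'): parent n4 fail=0; on 'a' 0 → fail=14;  out ∅∪{7}={7}
  n6('ebbbac'): parent n5 fail=14; on 'c' 14→0 → fail=11;  out {0}∪∅={0}

Scan:
[0] read 'c'  n0⇒n11
[1] read 'd'  n11⇒n12
[2] read 'a'  n12⇒n14 (fail-walked)  → match P7@[2:2]
[3] read 'e'  n14⇒n15
[4] read 'b'  n15⇒n2 (fail-walked)  → match P5@[3:4]
[5] read 'd'  n2⇒n7 (fail-walked)
[6] read 'c'  n7⇒n11 (fail-walked)
[7] read 'd'  n11⇒n12
[8] read 'e'  n12⇒n13  → match P2@[6:8]
[9] read 'c'  n13⇒n11 (fail-walked)
[10] read 'd'  n11⇒n12
[11] read 'c'  n12⇒n11 (fail-walked)
[12] read 'a'  n11⇒n14 (fail-walked)  → match P7@[12:12]
[13] read 'd'  n14⇒n7 (fail-walked)
[14] read 'b'  n7⇒n8
[15] read 'c'  n8⇒n9
[16] read 'a'  n9⇒n10  → match P1@[13:16],P7@[16:16]
[17] read 'c'  n10⇒n11 (fail-walked)
[18] read 'd'  n11⇒n12
[19] read 'e'  n12⇒n13  → match P2@[17:19]
[20] read 'c'  n13⇒n11 (fail-walked)

Result: [[2,7],[4,5],[8,2],[12,7],[16,1],[16,7],[19,2]]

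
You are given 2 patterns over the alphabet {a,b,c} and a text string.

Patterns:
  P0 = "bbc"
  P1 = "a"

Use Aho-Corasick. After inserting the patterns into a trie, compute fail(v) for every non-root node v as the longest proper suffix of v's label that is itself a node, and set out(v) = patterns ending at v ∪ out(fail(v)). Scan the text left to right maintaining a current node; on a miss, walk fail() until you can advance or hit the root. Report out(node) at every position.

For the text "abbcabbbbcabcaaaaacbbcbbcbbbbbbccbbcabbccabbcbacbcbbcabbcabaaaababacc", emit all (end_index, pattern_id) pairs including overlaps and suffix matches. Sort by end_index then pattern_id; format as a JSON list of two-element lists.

Construct AC machine:
Trie (insert patterns):
  0='ε' goto a→4 b→1
  1='b' goto b→2
  2='bb' goto c→3
  3='bbc' goto ·  ←P0
  4='a' goto ·  ←P1

Failure links (BFS by depth):
  n1('b'): parent n0 fail=0; on 'b' 0 → fail=0;  out ∅∪∅=∅
  n4('a'): parent n0 fail=0; on 'a' 0 → fail=0;  out {1}∪∅={1}
  n2('bb'): parent n1 fail=0; on 'b' 0 → fail=1;  out ∅∪∅=∅
  n3('bbc'): parent n2 fail=1; on 'c' 1→0 → fail=0;  out {0}∪∅={0}

Scan:
[0] read 'a'  n0⇒n4  ** P1@[0:0]
[1] read 'b'  n4⇒n1 ·f
[2] read 'b'  n1⇒n2
[3] read 'c'  n2⇒n3  ** P0@[1:3]
[4] read 'a'  n3⇒n4 ·f  ** P1@[4:4]
[5] read 'b'  n4⇒n1 ·f
[6] read 'b'  n1⇒n2
[7] read 'b'  n2⇒n2 ·f
[8] read 'b'  n2⇒n2 ·f
[9] read 'c'  n2⇒n3  ** P0@[7:9]
[10] read 'a'  n3⇒n4 ·f  ** P1@[10:10]
[11] read 'b'  n4⇒n1 ·f
[12] read 'c'  n1⇒n0 ·f
[13] read 'a'  n0⇒n4  ** P1@[13:13]
[14] read 'a'  n4⇒n4 ·f  ** P1@[14:14]
[15] read 'a'  n4⇒n4 ·f  ** P1@[15:15]
[16] read 'a'  n4⇒n4 ·f  ** P1@[16:16]
[17] read 'a'  n4⇒n4 ·f  ** P1@[17:17]
[18] read 'c'  n4⇒n0 ·f
[19] read 'b'  n0⇒n1
[20] read 'b'  n1⇒n2
[21] read 'c'  n2⇒n3  ** P0@[19:21]
[22] read 'b'  n3⇒n1 ·f
[23] read 'b'  n1⇒n2
[24] read 'c'  n2⇒n3  ** P0@[22:24]
[25] read 'b'  n3⇒n1 ·f
[26] read 'b'  n1⇒n2
[27] read 'b'  n2⇒n2 ·f
[28] read 'b'  n2⇒n2 ·f
[29] read 'b'  n2⇒n2 ·f
[30] read 'b'  n2⇒n2 ·f
[31] read 'c'  n2⇒n3  ** P0@[29:31]
[32] read 'c'  n3⇒n0 ·f
[33] read 'b'  n0⇒n1
[34] read 'b'  n1⇒n2
[35] read 'c'  n2⇒n3  ** P0@[33:35]
[36] read 'a'  n3⇒n4 ·f  ** P1@[36:36]
[37] read 'b'  n4⇒n1 ·f
[38] read 'b'  n1⇒n2
[39] read 'c'  n2⇒n3  ** P0@[37:39]
[40] read 'c'  n3⇒n0 ·f
[41] read 'a'  n0⇒n4  ** P1@[41:41]
[42] read 'b'  n4⇒n1 ·f
[43] read 'b'  n1⇒n2
[44] read 'c'  n2⇒n3  ** P0@[42:44]
[45] read 'b'  n3⇒n1 ·f
[46] read 'a'  n1⇒n4 ·f  ** P1@[46:46]
[47] read 'c'  n4⇒n0 ·f
[48] read 'b'  n0⇒n1
[49] read 'c'  n1⇒n0 ·f
[50] read 'b'  n0⇒n1
[51] read 'b'  n1⇒n2
[52] read 'c'  n2⇒n3  ** P0@[50:52]
[53] read 'a'  n3⇒n4 ·f  ** P1@[53:53]
[54] read 'b'  n4⇒n1 ·f
[55] read 'b'  n1⇒n2
[56] read 'c'  n2⇒n3  ** P0@[54:56]
[57] read 'a'  n3⇒n4 ·f  ** P1@[57:57]
[58] read 'b'  n4⇒n1 ·f
[59] read 'a'  n1⇒n4 ·f  ** P1@[59:59]
[60] read 'a'  n4⇒n4 ·f  ** P1@[60:60]
[61] read 'a'  n4⇒n4 ·f  ** P1@[61:61]
[62] read 'a'  n4⇒n4 ·f  ** P1@[62:62]
[63] read 'b'  n4⇒n1 ·f
[64] read 'a'  n1⇒n4 ·f  ** P1@[64:64]
[65] read 'b'  n4⇒n1 ·f
[66] read 'a'  n1⇒n4 ·f  ** P1@[66:66]
[67] read 'c'  n4⇒n0 ·f
[68] read 'c'  n0⇒n0

Result: [[0,1],[3,0],[4,1],[9,0],[10,1],[13,1],[14,1],[15,1],[16,1],[17,1],[21,0],[24,0],[31,0],[35,0],[36,1],[39,0],[41,1],[44,0],[46,1],[52,0],[53,1],[56,0],[57,1],[59,1],[60,1],[61,1],[62,1],[64,1],[66,1]]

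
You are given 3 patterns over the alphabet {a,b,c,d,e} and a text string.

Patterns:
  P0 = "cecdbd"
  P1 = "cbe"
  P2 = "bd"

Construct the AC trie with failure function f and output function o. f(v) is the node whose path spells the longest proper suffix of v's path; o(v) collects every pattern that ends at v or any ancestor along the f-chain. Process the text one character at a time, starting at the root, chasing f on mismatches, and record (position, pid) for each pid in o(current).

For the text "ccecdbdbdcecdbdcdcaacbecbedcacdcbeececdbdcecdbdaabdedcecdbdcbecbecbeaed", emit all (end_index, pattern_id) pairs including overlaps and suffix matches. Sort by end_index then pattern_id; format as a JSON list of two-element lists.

Build:
Trie (insert patterns):
  n0 'ε': b→9 c→1
  n1 'c': b→7 e→2
  n2 'ce': c→3
  n3 'cec': d→4
  n4 'cecd': b→5
  n5 'cecdb': d→6
  n6 'cecdbd': ·  [P0 ends]
  n7 'cb': e→8
  n8 'cbe': ·  [P1 ends]
  n9 'b': d→10
  n10 'bd': ·  [P2 ends]

BFS fail/out derivation:
  n1('c'): parent n0 fail=0; on 'c' 0 → fail=0;  out ∅∪∅=∅
  n9('b'): parent n0 fail=0; on 'b' 0 → fail=0;  out ∅∪∅=∅
  n2('ce'): parent n1 fail=0; on 'e' 0 → fail=0;  out ∅∪∅=∅
  n7('cb'): parent n1 fail=0; on 'b' 0 → fail=9;  out ∅∪∅=∅
  n10('bd'): parent n9 fail=0; on 'd' 0 → fail=0;  out {2}∪∅={2}
  n3('cec'): parent n2 fail=0; on 'c' 0 → fail=1;  out ∅∪∅=∅
  n8('cbe'): parent n7 fail=9; on 'e' 9→0 → fail=0;  out {1}∪∅={1}
  n4('cecd'): parent n3 fail=1; on 'd' 1→0 → fail=0;  out ∅∪∅=∅
  n5('cecdb'): parent n4 fail=0; on 'b' 0 → fail=9;  out ∅∪∅=∅
  n6('cecdbd'): parent n5 fail=9; on 'd' 9 → fail=10;  out {0}∪{2}={0,2}

Scan:
[0] read 'c'  n0⇒n1
[1] read 'c'  n1⇒n1 ·f
[2] read 'e'  n1⇒n2
[3] read 'c'  n2⇒n3
[4] read 'd'  n3⇒n4
[5] read 'b'  n4⇒n5
[6] read 'd'  n5⇒n6  emit P0@[1:6],P2@[5:6]
[7] read 'b'  n6⇒n9 ·f
[8] read 'd'  n9⇒n10  emit P2@[7:8]
[9] read 'c'  n10⇒n1 ·f
[10] read 'e'  n1⇒n2
[11] read 'c'  n2⇒n3
[12] read 'd'  n3⇒n4
[13] read 'b'  n4⇒n5
[14] read 'd'  n5⇒n6  emit P0@[9:14],P2@[13:14]
[15] read 'c'  n6⇒n1 ·f
[16] read 'd'  n1⇒n0 ·f
[17] read 'c'  n0⇒n1
[18] read 'a'  n1⇒n0 ·f
[19] read 'a'  n0⇒n0
[20] read 'c'  n0⇒n1
[21] read 'b'  n1⇒n7
[22] read 'e'  n7⇒n8  emit P1@[20:22]
[23] read 'c'  n8⇒n1 ·f
[24] read 'b'  n1⇒n7
[25] read 'e'  n7⇒n8  emit P1@[23:25]
[26] read 'd'  n8⇒n0 ·f
[27] read 'c'  n0⇒n1
[28] read 'a'  n1⇒n0 ·f
[29] read 'c'  n0⇒n1
[30] read 'd'  n1⇒n0 ·f
[31] read 'c'  n0⇒n1
[32] read 'b'  n1⇒n7
[33] read 'e'  n7⇒n8  emit P1@[31:33]
[34] read 'e'  n8⇒n0 ·f
[35] read 'c'  n0⇒n1
[36] read 'e'  n1⇒n2
[37] read 'c'  n2⇒n3
[38] read 'd'  n3⇒n4
[39] read 'b'  n4⇒n5
[40] read 'd'  n5⇒n6  emit P0@[35:40],P2@[39:40]
[41] read 'c'  n6⇒n1 ·f
[42] read 'e'  n1⇒n2
[43] read 'c'  n2⇒n3
[44] read 'd'  n3⇒n4
[45] read 'b'  n4⇒n5
[46] read 'd'  n5⇒n6  emit P0@[41:46],P2@[45:46]
[47] read 'a'  n6⇒n0 ·f
[48] read 'a'  n0⇒n0
[49] read 'b'  n0⇒n9
[50] read 'd'  n9⇒n10  emit P2@[49:50]
[51] read 'e'  n10⇒n0 ·f
[52] read 'd'  n0⇒n0
[53] read 'c'  n0⇒n1
[54] read 'e'  n1⇒n2
[55] read 'c'  n2⇒n3
[56] read 'd'  n3⇒n4
[57] read 'b'  n4⇒n5
[58] read 'd'  n5⇒n6  emit P0@[53:58],P2@[57:58]
[59] read 'c'  n6⇒n1 ·f
[60] read 'b'  n1⇒n7
[61] read 'e'  n7⇒n8  emit P1@[59:61]
[62] read 'c'  n8⇒n1 ·f
[63] read 'b'  n1⇒n7
[64] read 'e'  n7⇒n8  emit P1@[62:64]
[65] read 'c'  n8⇒n1 ·f
[66] read 'b'  n1⇒n7
[67] read 'e'  n7⇒n8  emit P1@[65:67]
[68] read 'a'  n8⇒n0 ·f
[69] read 'e'  n0⇒n0
[70] read 'd'  n0⇒n0

Result: [[6,0],[6,2],[8,2],[14,0],[14,2],[22,1],[25,1],[33,1],[40,0],[40,2],[46,0],[46,2],[50,2],[58,0],[58,2],[61,1],[64,1],[67,1]]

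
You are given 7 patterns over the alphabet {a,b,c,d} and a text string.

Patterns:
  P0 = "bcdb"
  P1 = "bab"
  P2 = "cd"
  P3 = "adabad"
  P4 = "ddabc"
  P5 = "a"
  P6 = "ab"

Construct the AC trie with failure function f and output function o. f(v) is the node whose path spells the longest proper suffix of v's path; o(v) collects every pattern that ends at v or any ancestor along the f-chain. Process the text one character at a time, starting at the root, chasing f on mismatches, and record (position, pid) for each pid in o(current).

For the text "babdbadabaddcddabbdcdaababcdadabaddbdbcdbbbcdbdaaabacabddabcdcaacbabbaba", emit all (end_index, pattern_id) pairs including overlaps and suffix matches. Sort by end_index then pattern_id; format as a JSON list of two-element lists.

Construct AC machine:
Trie (insert patterns):
  n0 'ε': a→9 b→1 c→7 d→15
  n1 'b': a→5 c→2
  n2 'bc': d→3
  n3 'bcd': b→4
  n4 'bcdb': ·  ←P0
  n5 'ba': b→6
  n6 'bab': ·  ←P1
  n7 'c': d→8
  n8 'cd': ·  ←P2
  n9 'a': b→20 d→10  ←P5
  n10 'ad': a→11
  n11 'ada': b→12
  n12 'adab': a→13
  n13 'adaba': d→14
  n14 'adabad': ·  ←P3
  n15 'd': d→16
  n16 'dd': a→17
  n17 'dda': b→18
  n18 'ddab': c→19
  n19 'ddabc': ·  ←P4
  n20 'ab': ·  ←P6

Failure links (BFS by depth):
  n1('b'): parent n0 fail=0; on 'b' 0 → fail=0;  out ∅∪∅=∅
  n7('c'): parent n0 fail=0; on 'c' 0 → fail=0;  out ∅∪∅=∅
  n9('a'): parent n0 fail=0; on 'a' 0 → fail=0;  out {5}∪∅={5}
  n15('d'): parent n0 fail=0; on 'd' 0 → fail=0;  out ∅∪∅=∅
  n2('bc'): parent n1 fail=0; on 'c' 0 → fail=7;  out ∅∪∅=∅
  n5('ba'): parent n1 fail=0; on 'a' 0 → fail=9;  out ∅∪{5}={5}
  n8('cd'): parent n7 fail=0; on 'd' 0 → fail=15;  out {2}∪∅={2}
  n10('ad'): parent n9 fail=0; on 'd' 0 → fail=15;  out ∅∪∅=∅
  n16('dd'): parent n15 fail=0; on 'd' 0 → fail=15;  out ∅∪∅=∅
  n20('ab'): parent n9 fail=0; on 'b' 0 → fail=1;  out {6}∪∅={6}
  n3('bcd'): parent n2 fail=7; on 'd' 7 → fail=8;  out ∅∪{2}={2}
  n6('bab'): parent n5 fail=9; on 'b' 9 → fail=20;  out {1}∪{6}={1,6}
  n11('ada'): parent n10 fail=15; on 'a' 15→0 → fail=9;  out ∅∪{5}={5}
  n17('dda'): parent n16 fail=15; on 'a' 15→0 → fail=9;  out ∅∪{5}={5}
  n4('bcdb'): parent n3 fail=8; on 'b' 8→15→0 → fail=1;  out {0}∪∅={0}
  n12('adab'): parent n11 fail=9; on 'b' 9 → fail=20;  out ∅∪{6}={6}
  n18('ddab'): parent n17 fail=9; on 'b' 9 → fail=20;  out ∅∪{6}={6}
  n13('adaba'): parent n12 fail=20; on 'a' 20→1 → fail=5;  out ∅∪{5}={5}
  n19('ddabc'): parent n18 fail=20; on 'c' 20→1 → fail=2;  out {4}∪∅={4}
  n14('adabad'): parent n13 fail=5; on 'd' 5→9 → fail=10;  out {3}∪∅={3}

Scan:
pos 0 'b': at 1
pos 1 'a': at 5  ** P5@[1:1]
pos 2 'b': at 6  ** P1@[0:2],P6@[1:2]
pos 3 'd': at 15 (via fail)
pos 4 'b': at 1 (via fail)
pos 5 'a': at 5  ** P5@[5:5]
pos 6 'd': at 10 (via fail)
pos 7 'a': at 11  ** P5@[7:7]
pos 8 'b': at 12  ** P6@[7:8]
pos 9 'a': at 13  ** P5@[9:9]
pos 10 'd': at 14  ** P3@[5:10]
pos 11 'd': at 16 (via fail)
pos 12 'c': at 7 (via fail)
pos 13 'd': at 8  ** P2@[12:13]
pos 14 'd': at 16 (via fail)
pos 15 'a': at 17  ** P5@[15:15]
pos 16 'b': at 18  ** P6@[15:16]
pos 17 'b': at 1 (via fail)
pos 18 'd': at 15 (via fail)
pos 19 'c': at 7 (via fail)
pos 20 'd': at 8  ** P2@[19:20]
pos 21 'a': at 9 (via fail)  ** P5@[21:21]
pos 22 'a': at 9 (via fail)  ** P5@[22:22]
pos 23 'b': at 20  ** P6@[22:23]
pos 24 'a': at 5 (via fail)  ** P5@[24:24]
pos 25 'b': at 6  ** P1@[23:25],P6@[24:25]
pos 26 'c': at 2 (via fail)
pos 27 'd': at 3  ** P2@[26:27]
pos 28 'a': at 9 (via fail)  ** P5@[28:28]
pos 29 'd': at 10
pos 30 'a': at 11  ** P5@[30:30]
pos 31 'b': at 12  ** P6@[30:31]
pos 32 'a': at 13  ** P5@[32:32]
pos 33 'd': at 14  ** P3@[28:33]
pos 34 'd': at 16 (via fail)
pos 35 'b': at 1 (via fail)
pos 36 'd': at 15 (via fail)
pos 37 'b': at 1 (via fail)
pos 38 'c': at 2
pos 39 'd': at 3  ** P2@[38:39]
pos 40 'b': at 4  ** P0@[37:40]
pos 41 'b': at 1 (via fail)
pos 42 'b': at 1 (via fail)
pos 43 'c': at 2
pos 44 'd': at 3  ** P2@[43:44]
pos 45 'b': at 4  ** P0@[42:45]
pos 46 'd': at 15 (via fail)
pos 47 'a': at 9 (via fail)  ** P5@[47:47]
pos 48 'a': at 9 (via fail)  ** P5@[48:48]
pos 49 'a': at 9 (via fail)  ** P5@[49:49]
pos 50 'b': at 20  ** P6@[49:50]
pos 51 'a': at 5 (via fail)  ** P5@[51:51]
pos 52 'c': at 7 (via fail)
pos 53 'a': at 9 (via fail)  ** P5@[53:53]
pos 54 'b': at 20  ** P6@[53:54]
pos 55 'd': at 15 (via fail)
pos 56 'd': at 16
pos 57 'a': at 17  ** P5@[57:57]
pos 58 'b': at 18  ** P6@[57:58]
pos 59 'c': at 19  ** P4@[55:59]
pos 60 'd': at 3 (via fail)  ** P2@[59:60]
pos 61 'c': at 7 (via fail)
pos 62 'a': at 9 (via fail)  ** P5@[62:62]
pos 63 'a': at 9 (via fail)  ** P5@[63:63]
pos 64 'c': at 7 (via fail)
pos 65 'b': at 1 (via fail)
pos 66 'a': at 5  ** P5@[66:66]
pos 67 'b': at 6  ** P1@[65:67],P6@[66:67]
pos 68 'b': at 1 (via fail)
pos 69 'a': at 5  ** P5@[69:69]
pos 70 'b': at 6  ** P1@[68:70],P6@[69:70]
pos 71 'a': at 5 (via fail)  ** P5@[71:71]

All matches (sorted): [[1,5],[2,1],[2,6],[5,5],[7,5],[8,6],[9,5],[10,3],[13,2],[15,5],[16,6],[20,2],[21,5],[22,5],[23,6],[24,5],[25,1],[25,6],[27,2],[28,5],[30,5],[31,6],[32,5],[33,3],[39,2],[40,0],[44,2],[45,0],[47,5],[48,5],[49,5],[50,6],[51,5],[53,5],[54,6],[57,5],[58,6],[59,4],[60,2],[62,5],[63,5],[66,5],[67,1],[67,6],[69,5],[70,1],[70,6],[71,5]]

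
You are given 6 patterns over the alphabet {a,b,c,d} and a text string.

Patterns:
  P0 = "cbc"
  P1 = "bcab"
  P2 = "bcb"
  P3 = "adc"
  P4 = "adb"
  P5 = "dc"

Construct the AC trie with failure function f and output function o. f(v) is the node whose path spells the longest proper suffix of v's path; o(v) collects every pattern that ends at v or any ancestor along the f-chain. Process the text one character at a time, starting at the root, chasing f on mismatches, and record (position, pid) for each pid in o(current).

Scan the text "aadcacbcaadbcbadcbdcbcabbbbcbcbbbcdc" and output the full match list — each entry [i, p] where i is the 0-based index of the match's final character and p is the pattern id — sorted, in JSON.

Build:
Trie (insert patterns):
  0='ε' goto a→9 b→4 c→1 d→13
  1='c' goto b→2
  2='cb' goto c→3
  3='cbc' goto ·  [P0 ends]
  4='b' goto c→5
  5='bc' goto a→6 b→8
  6='bca' goto b→7
  7='bcab' goto ·  [P1 ends]
  8='bcb' goto ·  [P2 ends]
  9='a' goto d→10
  10='ad' goto b→12 c→11
  11='adc' goto ·  [P3 ends]
  12='adb' goto ·  [P4 ends]
  13='d' goto c→14
  14='dc' goto ·  [P5 ends]

Failure links (BFS by depth):
  n1('c'): parent n0 fail=0; on 'c' 0 → fail=0;  out ∅∪∅=∅
  n4('b'): parent n0 fail=0; on 'b' 0 → fail=0;  out ∅∪∅=∅
  n9('a'): parent n0 fail=0; on 'a' 0 → fail=0;  out ∅∪∅=∅
  n13('d'): parent n0 fail=0; on 'd' 0 → fail=0;  out ∅∪∅=∅
  n2('cb'): parent n1 fail=0; on 'b' 0 → fail=4;  out ∅∪∅=∅
  n5('bc'): parent n4 fail=0; on 'c' 0 → fail=1;  out ∅∪∅=∅
  n10('ad'): parent n9 fail=0; on 'd' 0 → fail=13;  out ∅∪∅=∅
  n14('dc'): parent n13 fail=0; on 'c' 0 → fail=1;  out {5}∪∅={5}
  n3('cbc'): parent n2 fail=4; on 'c' 4 → fail=5;  out {0}∪∅={0}
  n6('bca'): parent n5 fail=1; on 'a' 1→0 → fail=9;  out ∅∪∅=∅
  n8('bcb'): parent n5 fail=1; on 'b' 1 → fail=2;  out {2}∪∅={2}
  n11('adc'): parent n10 fail=13; on 'c' 13 → fail=14;  out {3}∪{5}={3,5}
  n12('adb'): parent n10 fail=13; on 'b' 13→0 → fail=4;  out {4}∪∅={4}
  n7('bcab'): parent n6 fail=9; on 'b' 9→0 → fail=4;  out {1}∪∅={1}

Run:
i=0 'a': node 0→9
i=1 'a': node 9→9 ·f
i=2 'd': node 9→10
i=3 'c': node 10→11  → match P3@[1:3],P5@[2:3]
i=4 'a': node 11→9 ·f
i=5 'c': node 9→1 ·f
i=6 'b': node 1→2
i=7 'c': node 2→3  → match P0@[5:7]
i=8 'a': node 3→6 ·f
i=9 'a': node 6→9 ·f
i=10 'd': node 9→10
i=11 'b': node 10→12  → match P4@[9:11]
i=12 'c': node 12→5 ·f
i=13 'b': node 5→8  → match P2@[11:13]
i=14 'a': node 8→9 ·f
i=15 'd': node 9→10
i=16 'c': node 10→11  → match P3@[14:16],P5@[15:16]
i=17 'b': node 11→2 ·f
i=18 'd': node 2→13 ·f
i=19 'c': node 13→14  → match P5@[18:19]
i=20 'b': node 14→2 ·f
i=21 'c': node 2→3  → match P0@[19:21]
i=22 'a': node 3→6 ·f
i=23 'b': node 6→7  → match P1@[20:23]
i=24 'b': node 7→4 ·f
i=25 'b': node 4→4 ·f
i=26 'b': node 4→4 ·f
i=27 'c': node 4→5
i=28 'b': node 5→8  → match P2@[26:28]
i=29 'c': node 8→3 ·f  → match P0@[27:29]
i=30 'b': node 3→8 ·f  → match P2@[28:30]
i=31 'b': node 8→4 ·f
i=32 'b': node 4→4 ·f
i=33 'c': node 4→5
i=34 'd': node 5→13 ·f
i=35 'c': node 13→14  → match P5@[34:35]

Matches: [[3,3],[3,5],[7,0],[11,4],[13,2],[16,3],[16,5],[19,5],[21,0],[23,1],[28,2],[29,0],[30,2],[35,5]]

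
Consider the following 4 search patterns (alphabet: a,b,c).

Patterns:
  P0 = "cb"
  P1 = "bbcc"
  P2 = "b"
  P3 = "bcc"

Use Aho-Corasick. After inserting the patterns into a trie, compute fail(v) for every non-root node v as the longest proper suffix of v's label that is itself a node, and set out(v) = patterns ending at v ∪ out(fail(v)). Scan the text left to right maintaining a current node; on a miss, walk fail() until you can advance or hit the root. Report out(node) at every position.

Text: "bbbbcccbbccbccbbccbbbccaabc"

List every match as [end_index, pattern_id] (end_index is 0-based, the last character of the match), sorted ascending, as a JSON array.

Construct AC machine:
Trie (insert patterns):
  0='ε' goto b→3 c→1
  1='c' goto b→2
  2='cb' goto ·  [P0 ends]
  3='b' goto b→4 c→7  [P2 ends]
  4='bb' goto c→5
  5='bbc' goto c→6
  6='bbcc' goto ·  [P1 ends]
  7='bc' goto c→8
  8='bcc' goto ·  [P3 ends]

BFS fail/out derivation:
  n1('c'): parent n0 fail=0; on 'c' 0 → fail=0;  out ∅∪∅=∅
  n3('b'): parent n0 fail=0; on 'b' 0 → fail=0;  out {2}∪∅={2}
  n2('cb'): parent n1 fail=0; on 'b' 0 → fail=3;  out {0}∪{2}={0,2}
  n4('bb'): parent n3 fail=0; on 'b' 0 → fail=3;  out ∅∪{2}={2}
  n7('bc'): parent n3 fail=0; on 'c' 0 → fail=1;  out ∅∪∅=∅
  n5('bbc'): parent n4 fail=3; on 'c' 3 → fail=7;  out ∅∪∅=∅
  n8('bcc'): parent n7 fail=1; on 'c' 1→0 → fail=1;  out {3}∪∅={3}
  n6('bbcc'): parent n5 fail=7; on 'c' 7 → fail=8;  out {1}∪{3}={1,3}

Run:
i=0 'b': node 0→3  ** P2@[0:0]
i=1 'b': node 3→4  ** P2@[1:1]
i=2 'b': node 4→4 (via fail)  ** P2@[2:2]
i=3 'b': node 4→4 (via fail)  ** P2@[3:3]
i=4 'c': node 4→5
i=5 'c': node 5→6  ** P1@[2:5],P3@[3:5]
i=6 'c': node 6→1 (via fail)
i=7 'b': node 1→2  ** P0@[6:7],P2@[7:7]
i=8 'b': node 2→4 (via fail)  ** P2@[8:8]
i=9 'c': node 4→5
i=10 'c': node 5→6  ** P1@[7:10],P3@[8:10]
i=11 'b': node 6→2 (via fail)  ** P0@[10:11],P2@[11:11]
i=12 'c': node 2→7 (via fail)
i=13 'c': node 7→8  ** P3@[11:13]
i=14 'b': node 8→2 (via fail)  ** P0@[13:14],P2@[14:14]
i=15 'b': node 2→4 (via fail)  ** P2@[15:15]
i=16 'c': node 4→5
i=17 'c': node 5→6  ** P1@[14:17],P3@[15:17]
i=18 'b': node 6→2 (via fail)  ** P0@[17:18],P2@[18:18]
i=19 'b': node 2→4 (via fail)  ** P2@[19:19]
i=20 'b': node 4→4 (via fail)  ** P2@[20:20]
i=21 'c': node 4→5
i=22 'c': node 5→6  ** P1@[19:22],P3@[20:22]
i=23 'a': node 6→0 (via fail)
i=24 'a': node 0→0
i=25 'b': node 0→3  ** P2@[25:25]
i=26 'c': node 3→7

All matches (sorted): [[0,2],[1,2],[2,2],[3,2],[5,1],[5,3],[7,0],[7,2],[8,2],[10,1],[10,3],[11,0],[11,2],[13,3],[14,0],[14,2],[15,2],[17,1],[17,3],[18,0],[18,2],[19,2],[20,2],[22,1],[22,3],[25,2]]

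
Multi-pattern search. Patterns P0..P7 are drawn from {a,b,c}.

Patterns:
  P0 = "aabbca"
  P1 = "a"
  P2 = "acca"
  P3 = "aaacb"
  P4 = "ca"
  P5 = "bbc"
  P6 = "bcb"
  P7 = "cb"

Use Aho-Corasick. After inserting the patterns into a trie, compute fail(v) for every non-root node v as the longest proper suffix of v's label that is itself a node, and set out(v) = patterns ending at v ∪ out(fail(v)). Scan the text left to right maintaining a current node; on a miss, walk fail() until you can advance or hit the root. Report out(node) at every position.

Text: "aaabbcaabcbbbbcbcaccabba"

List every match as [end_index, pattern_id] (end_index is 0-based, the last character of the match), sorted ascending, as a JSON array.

Build automaton:
Trie (insert patterns):
  0='ε' goto a→1 b→15 c→13
  1='a' goto a→2 c→7  ←P1
  2='aa' goto a→10 b→3
  3='aab' goto b→4
  4='aabb' goto c→5
  5='aabbc' goto a→6
  6='aabbca' goto ·  ←P0
  7='ac' goto c→8
  8='acc' goto a→9
  9='acca' goto ·  ←P2
  10='aaa' goto c→11
  11='aaac' goto b→12
  12='aaacb' goto ·  ←P3
  13='c' goto a→14 b→20
  14='ca' goto ·  ←P4
  15='b' goto b→16 c→18
  16='bb' goto c→17
  17='bbc' goto ·  ←P5
  18='bc' goto b→19
  19='bcb' goto ·  ←P6
  20='cb' goto ·  ←P7

BFS fail/out derivation:
  fail(1) 'a': from fail(0)=0 chase 'a': 0 ⇒ 0;  out={1}∪out(0)={1}
  fail(13) 'c': from fail(0)=0 chase 'c': 0 ⇒ 0;  out=∅∪out(0)=∅
  fail(15) 'b': from fail(0)=0 chase 'b': 0 ⇒ 0;  out=∅∪out(0)=∅
  fail(2) 'aa': from fail(1)=0 chase 'a': 0 ⇒ 1;  out=∅∪out(1)={1}
  fail(7) 'ac': from fail(1)=0 chase 'c': 0 ⇒ 13;  out=∅∪out(13)=∅
  fail(14) 'ca': from fail(13)=0 chase 'a': 0 ⇒ 1;  out={4}∪out(1)={1,4}
  fail(16) 'bb': from fail(15)=0 chase 'b': 0 ⇒ 15;  out=∅∪out(15)=∅
  fail(18) 'bc': from fail(15)=0 chase 'c': 0 ⇒ 13;  out=∅∪out(13)=∅
  fail(20) 'cb': from fail(13)=0 chase 'b': 0 ⇒ 15;  out={7}∪out(15)={7}
  fail(3) 'aab': from fail(2)=1 chase 'b': 1→0 ⇒ 15;  out=∅∪out(15)=∅
  fail(8) 'acc': from fail(7)=13 chase 'c': 13→0 ⇒ 13;  out=∅∪out(13)=∅
  fail(10) 'aaa': from fail(2)=1 chase 'a': 1 ⇒ 2;  out=∅∪out(2)={1}
  fail(17) 'bbc': from fail(16)=15 chase 'c': 15 ⇒ 18;  out={5}∪out(18)={5}
  fail(19) 'bcb': from fail(18)=13 chase 'b': 13 ⇒ 20;  out={6}∪out(20)={6,7}
  fail(4) 'aabb': from fail(3)=15 chase 'b': 15 ⇒ 16;  out=∅∪out(16)=∅
  fail(9) 'acca': from fail(8)=13 chase 'a': 13 ⇒ 14;  out={2}∪out(14)={1,2,4}
  fail(11) 'aaac': from fail(10)=2 chase 'c': 2→1 ⇒ 7;  out=∅∪out(7)=∅
  fail(5) 'aabbc': from fail(4)=16 chase 'c': 16 ⇒ 17;  out=∅∪out(17)={5}
  fail(12) 'aaacb': from fail(11)=7 chase 'b': 7→13 ⇒ 20;  out={3}∪out(20)={3,7}
  fail(6) 'aabbca': from fail(5)=17 chase 'a': 17→18→13 ⇒ 14;  out={0}∪out(14)={0,1,4}

Scan:
[0] read 'a'  n0⇒n1  → match P1@[0:0]
[1] read 'a'  n1⇒n2  → match P1@[1:1]
[2] read 'a'  n2⇒n10  → match P1@[2:2]
[3] read 'b'  n10⇒n3 (fail-walked)
[4] read 'b'  n3⇒n4
[5] read 'c'  n4⇒n5  → match P5@[3:5]
[6] read 'a'  n5⇒n6  → match P0@[1:6],P1@[6:6],P4@[5:6]
[7] read 'a'  n6⇒n2 (fail-walked)  → match P1@[7:7]
[8] read 'b'  n2⇒n3
[9] read 'c'  n3⇒n18 (fail-walked)
[10] read 'b'  n18⇒n19  → match P6@[8:10],P7@[9:10]
[11] read 'b'  n19⇒n16 (fail-walked)
[12] read 'b'  n16⇒n16 (fail-walked)
[13] read 'b'  n16⇒n16 (fail-walked)
[14] read 'c'  n16⇒n17  → match P5@[12:14]
[15] read 'b'  n17⇒n19 (fail-walked)  → match P6@[13:15],P7@[14:15]
[16] read 'c'  n19⇒n18 (fail-walked)
[17] read 'a'  n18⇒n14 (fail-walked)  → match P1@[17:17],P4@[16:17]
[18] read 'c'  n14⇒n7 (fail-walked)
[19] read 'c'  n7⇒n8
[20] read 'a'  n8⇒n9  → match P1@[20:20],P2@[17:20],P4@[19:20]
[21] read 'b'  n9⇒n15 (fail-walked)
[22] read 'b'  n15⇒n16
[23] read 'a'  n16⇒n1 (fail-walked)  → match P1@[23:23]

All matches (sorted): [[0,1],[1,1],[2,1],[5,5],[6,0],[6,1],[6,4],[7,1],[10,6],[10,7],[14,5],[15,6],[15,7],[17,1],[17,4],[20,1],[20,2],[20,4],[23,1]]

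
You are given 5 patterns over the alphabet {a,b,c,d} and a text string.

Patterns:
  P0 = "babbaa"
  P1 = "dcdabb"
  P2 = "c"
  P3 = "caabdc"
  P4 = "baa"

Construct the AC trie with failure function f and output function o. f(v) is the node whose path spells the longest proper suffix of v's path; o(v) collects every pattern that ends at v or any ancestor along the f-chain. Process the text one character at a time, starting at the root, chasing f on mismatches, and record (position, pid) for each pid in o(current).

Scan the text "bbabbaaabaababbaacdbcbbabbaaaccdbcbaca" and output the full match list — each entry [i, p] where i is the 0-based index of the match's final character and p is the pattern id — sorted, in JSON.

Construct AC machine:
Trie nodes:
  n0 'ε': b→1 c→13 d→7
  n1 'b': a→2
  n2 'ba': a→19 b→3
  n3 'bab': b→4
  n4 'babb': a→5
  n5 'babba': a→6
  n6 'babbaa': ·  [P0 ends]
  n7 'd': c→8
  n8 'dc': d→9
  n9 'dcd': a→10
  n10 'dcda': b→11
  n11 'dcdab': b→12
  n12 'dcdabb': ·  [P1 ends]
  n13 'c': a→14  [P2 ends]
  n14 'ca': a→15
  n15 'caa': b→16
  n16 'caab': d→17
  n17 'caabd': c→18
  n18 'caabdc': ·  [P3 ends]
  n19 'baa': ·  [P4 ends]

BFS fail/out derivation:
  fail(1) 'b': from fail(0)=0 chase 'b': 0 ⇒ 0;  out=∅∪out(0)=∅
  fail(7) 'd': from fail(0)=0 chase 'd': 0 ⇒ 0;  out=∅∪out(0)=∅
  fail(13) 'c': from fail(0)=0 chase 'c': 0 ⇒ 0;  out={2}∪out(0)={2}
  fail(2) 'ba': from fail(1)=0 chase 'a': 0 ⇒ 0;  out=∅∪out(0)=∅
  fail(8) 'dc': from fail(7)=0 chase 'c': 0 ⇒ 13;  out=∅∪out(13)={2}
  fail(14) 'ca': from fail(13)=0 chase 'a': 0 ⇒ 0;  out=∅∪out(0)=∅
  fail(3) 'bab': from fail(2)=0 chase 'b': 0 ⇒ 1;  out=∅∪out(1)=∅
  fail(9) 'dcd': from fail(8)=13 chase 'd': 13→0 ⇒ 7;  out=∅∪out(7)=∅
  fail(15) 'caa': from fail(14)=0 chase 'a': 0 ⇒ 0;  out=∅∪out(0)=∅
  fail(19) 'baa': from fail(2)=0 chase 'a': 0 ⇒ 0;  out={4}∪out(0)={4}
  fail(4) 'babb': from fail(3)=1 chase 'b': 1→0 ⇒ 1;  out=∅∪out(1)=∅
  fail(10) 'dcda': from fail(9)=7 chase 'a': 7→0 ⇒ 0;  out=∅∪out(0)=∅
  fail(16) 'caab': from fail(15)=0 chase 'b': 0 ⇒ 1;  out=∅∪out(1)=∅
  fail(5) 'babba': from fail(4)=1 chase 'a': 1 ⇒ 2;  out=∅∪out(2)=∅
  fail(11) 'dcdab': from fail(10)=0 chase 'b': 0 ⇒ 1;  out=∅∪out(1)=∅
  fail(17) 'caabd': from fail(16)=1 chase 'd': 1→0 ⇒ 7;  out=∅∪out(7)=∅
  fail(6) 'babbaa': from fail(5)=2 chase 'a': 2 ⇒ 19;  out={0}∪out(19)={0,4}
  fail(12) 'dcdabb': from fail(11)=1 chase 'b': 1→0 ⇒ 1;  out={1}∪out(1)={1}
  fail(18) 'caabdc': from fail(17)=7 chase 'c': 7 ⇒ 8;  out={3}∪out(8)={2,3}

Text stream:
pos 0 'b': at 1
pos 1 'b': at 1 ·f
pos 2 'a': at 2
pos 3 'b': at 3
pos 4 'b': at 4
pos 5 'a': at 5
pos 6 'a': at 6  emit P0@[1:6],P4@[4:6]
pos 7 'a': at 0 ·f
pos 8 'b': at 1
pos 9 'a': at 2
pos 10 'a': at 19  emit P4@[8:10]
pos 11 'b': at 1 ·f
pos 12 'a': at 2
pos 13 'b': at 3
pos 14 'b': at 4
pos 15 'a': at 5
pos 16 'a': at 6  emit P0@[11:16],P4@[14:16]
pos 17 'c': at 13 ·f  emit P2@[17:17]
pos 18 'd': at 7 ·f
pos 19 'b': at 1 ·f
pos 20 'c': at 13 ·f  emit P2@[20:20]
pos 21 'b': at 1 ·f
pos 22 'b': at 1 ·f
pos 23 'a': at 2
pos 24 'b': at 3
pos 25 'b': at 4
pos 26 'a': at 5
pos 27 'a': at 6  emit P0@[22:27],P4@[25:27]
pos 28 'a': at 0 ·f
pos 29 'c': at 13  emit P2@[29:29]
pos 30 'c': at 13 ·f  emit P2@[30:30]
pos 31 'd': at 7 ·f
pos 32 'b': at 1 ·f
pos 33 'c': at 13 ·f  emit P2@[33:33]
pos 34 'b': at 1 ·f
pos 35 'a': at 2
pos 36 'c': at 13 ·f  emit P2@[36:36]
pos 37 'a': at 14

All matches (sorted): [[6,0],[6,4],[10,4],[16,0],[16,4],[17,2],[20,2],[27,0],[27,4],[29,2],[30,2],[33,2],[36,2]]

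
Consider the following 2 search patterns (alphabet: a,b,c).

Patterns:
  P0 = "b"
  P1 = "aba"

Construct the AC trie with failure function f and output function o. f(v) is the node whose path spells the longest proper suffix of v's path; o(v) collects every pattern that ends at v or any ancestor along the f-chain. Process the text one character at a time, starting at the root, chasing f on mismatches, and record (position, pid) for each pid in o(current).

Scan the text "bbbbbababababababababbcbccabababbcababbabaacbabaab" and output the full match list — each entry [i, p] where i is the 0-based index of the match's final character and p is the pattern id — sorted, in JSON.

Construct AC machine:
Trie nodes:
  0='ε' goto a→2 b→1
  1='b' goto ·  ←P0
  2='a' goto b→3
  3='ab' goto a→4
  4='aba' goto ·  ←P1

Failure links (BFS by depth):
  n1('b'): parent n0 fail=0; on 'b' 0 → fail=0;  out {0}∪∅={0}
  n2('a'): parent n0 fail=0; on 'a' 0 → fail=0;  out ∅∪∅=∅
  n3('ab'): parent n2 fail=0; on 'b' 0 → fail=1;  out ∅∪{0}={0}
  n4('aba'): parent n3 fail=1; on 'a' 1→0 → fail=2;  out {1}∪∅={1}

Run:
i=0 'b': node 0→1  emit P0@[0:0]
i=1 'b': node 1→1 (via fail)  emit P0@[1:1]
i=2 'b': node 1→1 (via fail)  emit P0@[2:2]
i=3 'b': node 1→1 (via fail)  emit P0@[3:3]
i=4 'b': node 1→1 (via fail)  emit P0@[4:4]
i=5 'a': node 1→2 (via fail)
i=6 'b': node 2→3  emit P0@[6:6]
i=7 'a': node 3→4  emit P1@[5:7]
i=8 'b': node 4→3 (via fail)  emit P0@[8:8]
i=9 'a': node 3→4  emit P1@[7:9]
i=10 'b': node 4→3 (via fail)  emit P0@[10:10]
i=11 'a': node 3→4  emit P1@[9:11]
i=12 'b': node 4→3 (via fail)  emit P0@[12:12]
i=13 'a': node 3→4  emit P1@[11:13]
i=14 'b': node 4→3 (via fail)  emit P0@[14:14]
i=15 'a': node 3→4  emit P1@[13:15]
i=16 'b': node 4→3 (via fail)  emit P0@[16:16]
i=17 'a': node 3→4  emit P1@[15:17]
i=18 'b': node 4→3 (via fail)  emit P0@[18:18]
i=19 'a': node 3→4  emit P1@[17:19]
i=20 'b': node 4→3 (via fail)  emit P0@[20:20]
i=21 'b': node 3→1 (via fail)  emit P0@[21:21]
i=22 'c': node 1→0 (via fail)
i=23 'b': node 0→1  emit P0@[23:23]
i=24 'c': node 1→0 (via fail)
i=25 'c': node 0→0
i=26 'a': node 0→2
i=27 'b': node 2→3  emit P0@[27:27]
i=28 'a': node 3→4  emit P1@[26:28]
i=29 'b': node 4→3 (via fail)  emit P0@[29:29]
i=30 'a': node 3→4  emit P1@[28:30]
i=31 'b': node 4→3 (via fail)  emit P0@[31:31]
i=32 'b': node 3→1 (via fail)  emit P0@[32:32]
i=33 'c': node 1→0 (via fail)
i=34 'a': node 0→2
i=35 'b': node 2→3  emit P0@[35:35]
i=36 'a': node 3→4  emit P1@[34:36]
i=37 'b': node 4→3 (via fail)  emit P0@[37:37]
i=38 'b': node 3→1 (via fail)  emit P0@[38:38]
i=39 'a': node 1→2 (via fail)
i=40 'b': node 2→3  emit P0@[40:40]
i=41 'a': node 3→4  emit P1@[39:41]
i=42 'a': node 4→2 (via fail)
i=43 'c': node 2→0 (via fail)
i=44 'b': node 0→1  emit P0@[44:44]
i=45 'a': node 1→2 (via fail)
i=46 'b': node 2→3  emit P0@[46:46]
i=47 'a': node 3→4  emit P1@[45:47]
i=48 'a': node 4→2 (via fail)
i=49 'b': node 2→3  emit P0@[49:49]

Result: [[0,0],[1,0],[2,0],[3,0],[4,0],[6,0],[7,1],[8,0],[9,1],[10,0],[11,1],[12,0],[13,1],[14,0],[15,1],[16,0],[17,1],[18,0],[19,1],[20,0],[21,0],[23,0],[27,0],[28,1],[29,0],[30,1],[31,0],[32,0],[35,0],[36,1],[37,0],[38,0],[40,0],[41,1],[44,0],[46,0],[47,1],[49,0]]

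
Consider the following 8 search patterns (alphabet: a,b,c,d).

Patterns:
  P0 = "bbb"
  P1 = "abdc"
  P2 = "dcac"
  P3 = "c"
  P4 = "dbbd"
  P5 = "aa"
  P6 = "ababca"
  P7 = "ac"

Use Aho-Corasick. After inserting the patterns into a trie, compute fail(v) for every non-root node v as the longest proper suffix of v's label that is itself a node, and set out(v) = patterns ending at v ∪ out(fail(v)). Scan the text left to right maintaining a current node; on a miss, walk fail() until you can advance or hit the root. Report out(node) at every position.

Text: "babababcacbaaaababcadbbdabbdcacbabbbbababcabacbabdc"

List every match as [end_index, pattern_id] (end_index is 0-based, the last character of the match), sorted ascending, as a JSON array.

Construct AC machine:
Trie (insert patterns):
  n0 'ε': a→4 b→1 c→12 d→8
  n1 'b': b→2
  n2 'bb': b→3
  n3 'bbb': ·  [P0 ends]
  n4 'a': a→16 b→5 c→21
  n5 'ab': a→17 d→6
  n6 'abd': c→7
  n7 'abdc': ·  [P1 ends]
  n8 'd': b→13 c→9
  n9 'dc': a→10
  n10 'dca': c→11
  n11 'dcac': ·  [P2 ends]
  n12 'c': ·  [P3 ends]
  n13 'db': b→14
  n14 'dbb': d→15
  n15 'dbbd': ·  [P4 ends]
  n16 'aa': ·  [P5 ends]
  n17 'aba': b→18
  n18 'abab': c→19
  n19 'ababc': a→20
  n20 'ababca': ·  [P6 ends]
  n21 'ac': ·  [P7 ends]

Failure links (BFS by depth):
  n1('b'): parent n0 fail=0; on 'b' 0 → fail=0;  out ∅∪∅=∅
  n4('a'): parent n0 fail=0; on 'a' 0 → fail=0;  out ∅∪∅=∅
  n8('d'): parent n0 fail=0; on 'd' 0 → fail=0;  out ∅∪∅=∅
  n12('c'): parent n0 fail=0; on 'c' 0 → fail=0;  out {3}∪∅={3}
  n2('bb'): parent n1 fail=0; on 'b' 0 → fail=1;  out ∅∪∅=∅
  n5('ab'): parent n4 fail=0; on 'b' 0 → fail=1;  out ∅∪∅=∅
  n9('dc'): parent n8 fail=0; on 'c' 0 → fail=12;  out ∅∪{3}={3}
  n13('db'): parent n8 fail=0; on 'b' 0 → fail=1;  out ∅∪∅=∅
  n16('aa'): parent n4 fail=0; on 'a' 0 → fail=4;  out {5}∪∅={5}
  n21('ac'): parent n4 fail=0; on 'c' 0 → fail=12;  out {7}∪{3}={3,7}
  n3('bbb'): parent n2 fail=1; on 'b' 1 → fail=2;  out {0}∪∅={0}
  n6('abd'): parent n5 fail=1; on 'd' 1→0 → fail=8;  out ∅∪∅=∅
  n10('dca'): parent n9 fail=12; on 'a' 12→0 → fail=4;  out ∅∪∅=∅
  n14('dbb'): parent n13 fail=1; on 'b' 1 → fail=2;  out ∅∪∅=∅
  n17('aba'): parent n5 fail=1; on 'a' 1→0 → fail=4;  out ∅∪∅=∅
  n7('abdc'): parent n6 fail=8; on 'c' 8 → fail=9;  out {1}∪{3}={1,3}
  n11('dcac'): parent n10 fail=4; on 'c' 4 → fail=21;  out {2}∪{3,7}={2,3,7}
  n15('dbbd'): parent n14 fail=2; on 'd' 2→1→0 → fail=8;  out {4}∪∅={4}
  n18('abab'): parent n17 fail=4; on 'b' 4 → fail=5;  out ∅∪∅=∅
  n19('ababc'): parent n18 fail=5; on 'c' 5→1→0 → fail=12;  out ∅∪{3}={3}
  n20('ababca'): parent n19 fail=12; on 'a' 12→0 → fail=4;  out {6}∪∅={6}

Text stream:
[0] read 'b'  n0⇒n1
[1] read 'a'  n1⇒n4 ·f
[2] read 'b'  n4⇒n5
[3] read 'a'  n5⇒n17
[4] read 'b'  n17⇒n18
[5] read 'a'  n18⇒n17 ·f
[6] read 'b'  n17⇒n18
[7] read 'c'  n18⇒n19  → match P3@[7:7]
[8] read 'a'  n19⇒n20  → match P6@[3:8]
[9] read 'c'  n20⇒n21 ·f  → match P3@[9:9],P7@[8:9]
[10] read 'b'  n21⇒n1 ·f
[11] read 'a'  n1⇒n4 ·f
[12] read 'a'  n4⇒n16  → match P5@[11:12]
[13] read 'a'  n16⇒n16 ·f  → match P5@[12:13]
[14] read 'a'  n16⇒n16 ·f  → match P5@[13:14]
[15] read 'b'  n16⇒n5 ·f
[16] read 'a'  n5⇒n17
[17] read 'b'  n17⇒n18
[18] read 'c'  n18⇒n19  → match P3@[18:18]
[19] read 'a'  n19⇒n20  → match P6@[14:19]
[20] read 'd'  n20⇒n8 ·f
[21] read 'b'  n8⇒n13
[22] read 'b'  n13⇒n14
[23] read 'd'  n14⇒n15  → match P4@[20:23]
[24] read 'a'  n15⇒n4 ·f
[25] read 'b'  n4⇒n5
[26] read 'b'  n5⇒n2 ·f
[27] read 'd'  n2⇒n8 ·f
[28] read 'c'  n8⇒n9  → match P3@[28:28]
[29] read 'a'  n9⇒n10
[30] read 'c'  n10⇒n11  → match P2@[27:30],P3@[30:30],P7@[29:30]
[31] read 'b'  n11⇒n1 ·f
[32] read 'a'  n1⇒n4 ·f
[33] read 'b'  n4⇒n5
[34] read 'b'  n5⇒n2 ·f
[35] read 'b'  n2⇒n3  → match P0@[33:35]
[36] read 'b'  n3⇒n3 ·f  → match P0@[34:36]
[37] read 'a'  n3⇒n4 ·f
[38] read 'b'  n4⇒n5
[39] read 'a'  n5⇒n17
[40] read 'b'  n17⇒n18
[41] read 'c'  n18⇒n19  → match P3@[41:41]
[42] read 'a'  n19⇒n20  → match P6@[37:42]
[43] read 'b'  n20⇒n5 ·f
[44] read 'a'  n5⇒n17
[45] read 'c'  n17⇒n21 ·f  → match P3@[45:45],P7@[44:45]
[46] read 'b'  n21⇒n1 ·f
[47] read 'a'  n1⇒n4 ·f
[48] read 'b'  n4⇒n5
[49] read 'd'  n5⇒n6
[50] read 'c'  n6⇒n7  → match P1@[47:50],P3@[50:50]

All matches (sorted): [[7,3],[8,6],[9,3],[9,7],[12,5],[13,5],[14,5],[18,3],[19,6],[23,4],[28,3],[30,2],[30,3],[30,7],[35,0],[36,0],[41,3],[42,6],[45,3],[45,7],[50,1],[50,3]]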